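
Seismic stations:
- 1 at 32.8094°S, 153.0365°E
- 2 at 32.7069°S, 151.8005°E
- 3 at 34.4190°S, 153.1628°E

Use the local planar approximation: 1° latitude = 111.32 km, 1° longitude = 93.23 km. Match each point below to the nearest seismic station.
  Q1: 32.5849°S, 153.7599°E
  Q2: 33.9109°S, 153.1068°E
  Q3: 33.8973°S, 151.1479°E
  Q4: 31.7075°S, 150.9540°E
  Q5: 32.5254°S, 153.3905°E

Q1 at 32.5849°S, 153.7599°E:
  1: √((-0.2245·111.32)² + (-0.7234·93.23)²) = √(624.567075 + 4548.501867) = 71.9240 km
  2: √((-0.1220·111.32)² + (-1.9594·93.23)²) = √(184.444647 + 33370.105207) = 183.1790 km
  3: √((-1.8341·111.32)² + (-0.5971·93.23)²) = √(41686.210484 + 3098.885364) = 211.6249 km
  → nearest: 1 (71.9240 km)
Q2 at 33.9109°S, 153.1068°E:
  1: √((1.1015·111.32)² + (-0.0703·93.23)²) = √(15035.414256 + 42.955820) = 122.7940 km
  2: √((1.2040·111.32)² + (-1.3063·93.23)²) = √(17963.847897 + 14831.914803) = 181.0960 km
  3: √((-0.5081·111.32)² + (0.0560·93.23)²) = √(3199.225002 + 27.257588) = 56.8021 km
  → nearest: 3 (56.8021 km)
Q3 at 33.8973°S, 151.1479°E:
  1: √((1.0879·111.32)² + (1.8886·93.23)²) = √(14666.427807 + 31002.116158) = 213.7020 km
  2: √((1.1904·111.32)² + (0.6526·93.23)²) = √(17560.312155 + 3701.736552) = 145.8151 km
  3: √((-0.5217·111.32)² + (2.0149·93.23)²) = √(3372.780426 + 35287.294515) = 196.6217 km
  → nearest: 2 (145.8151 km)
Q4 at 31.7075°S, 150.9540°E:
  1: √((-1.1019·111.32)² + (2.0825·93.23)²) = √(15046.336195 + 37694.795245) = 229.6544 km
  2: √((-0.9994·111.32)² + (0.8465·93.23)²) = √(12377.276290 + 6228.239339) = 136.4020 km
  3: √((-2.7115·111.32)² + (2.2088·93.23)²) = √(91109.909000 + 42405.692101) = 365.3979 km
  → nearest: 2 (136.4020 km)
Q5 at 32.5254°S, 153.3905°E:
  1: √((-0.2840·111.32)² + (-0.3540·93.23)²) = √(999.500637 + 1089.225732) = 45.7026 km
  2: √((-0.1815·111.32)² + (-1.5900·93.23)²) = √(408.225053 + 21973.822754) = 149.6063 km
  3: √((-1.8936·111.32)² + (-0.2277·93.23)²) = √(44434.764743 + 450.647981) = 211.8618 km
  → nearest: 1 (45.7026 km)

Q1→1; Q2→3; Q3→2; Q4→2; Q5→1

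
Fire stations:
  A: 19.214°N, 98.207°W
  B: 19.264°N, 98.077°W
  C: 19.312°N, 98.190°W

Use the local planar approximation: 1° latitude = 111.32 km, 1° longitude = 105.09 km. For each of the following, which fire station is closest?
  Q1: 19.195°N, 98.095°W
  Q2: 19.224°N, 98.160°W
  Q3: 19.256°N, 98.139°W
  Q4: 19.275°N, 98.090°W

Q1→B; Q2→A; Q3→B; Q4→B

Q1 at 19.195°N, 98.095°W:
  A: 11.959 km
  B: 7.911 km
  C: 16.411 km
  → nearest: B (7.911 km)
Q2 at 19.224°N, 98.160°W:
  A: 5.063 km
  B: 9.793 km
  C: 10.291 km
  → nearest: A (5.063 km)
Q3 at 19.256°N, 98.139°W:
  A: 8.540 km
  B: 6.576 km
  C: 8.221 km
  → nearest: B (6.576 km)
Q4 at 19.275°N, 98.090°W:
  A: 14.046 km
  B: 1.835 km
  C: 11.287 km
  → nearest: B (1.835 km)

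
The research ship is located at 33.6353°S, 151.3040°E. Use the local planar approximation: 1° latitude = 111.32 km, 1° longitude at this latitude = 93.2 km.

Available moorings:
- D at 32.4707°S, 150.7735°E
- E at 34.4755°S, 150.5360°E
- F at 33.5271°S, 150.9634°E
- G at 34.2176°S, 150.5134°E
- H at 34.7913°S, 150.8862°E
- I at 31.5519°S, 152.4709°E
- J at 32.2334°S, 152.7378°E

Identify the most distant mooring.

I

Distances from 33.6353°S, 151.3040°E:
D: √((1.1646·111.32)² + (-0.5305·93.2)²) = √(16807.377975 + 2444.570695) = 138.7514 km
E: √((-0.8402·111.32)² + (-0.7680·93.2)²) = √(8748.059933 + 5123.352822) = 117.7770 km
F: √((0.1082·111.32)² + (-0.3406·93.2)²) = √(145.077785 + 1007.676457) = 33.9522 km
G: √((-0.5823·111.32)² + (-0.7906·93.2)²) = √(4201.844494 + 5429.320067) = 98.1385 km
H: √((-1.1560·111.32)² + (-0.4178·93.2)²) = √(16560.066006 + 1516.242606) = 134.4482 km
I: √((2.0834·111.32)² + (1.1669·93.2)²) = √(53788.782595 + 11827.667426) = 256.1571 km
J: √((1.4019·111.32)² + (1.4338·93.2)²) = √(24354.570037 + 17857.019662) = 205.4546 km
Maximum: I at 256.1571 km.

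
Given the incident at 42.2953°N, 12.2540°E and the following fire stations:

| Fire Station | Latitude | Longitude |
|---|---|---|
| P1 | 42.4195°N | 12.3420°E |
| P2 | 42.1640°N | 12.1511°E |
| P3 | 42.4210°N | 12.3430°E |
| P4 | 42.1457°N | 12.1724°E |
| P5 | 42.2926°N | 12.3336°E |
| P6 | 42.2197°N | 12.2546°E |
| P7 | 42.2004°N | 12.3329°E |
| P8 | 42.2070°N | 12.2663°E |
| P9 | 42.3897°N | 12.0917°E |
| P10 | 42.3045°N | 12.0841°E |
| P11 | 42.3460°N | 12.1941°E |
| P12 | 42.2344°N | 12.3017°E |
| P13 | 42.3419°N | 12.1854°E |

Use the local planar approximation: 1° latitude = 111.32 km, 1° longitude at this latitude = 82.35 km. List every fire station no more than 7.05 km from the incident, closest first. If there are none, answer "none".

P5

Distances from 42.2953°N, 12.2540°E:
P1: √((0.1242·111.32)² + (0.0880·82.35)²) = √(191.156727 + 52.516110) = 15.6100 km
P2: √((-0.1313·111.32)² + (-0.1029·82.35)²) = √(213.636693 + 71.805541) = 16.8950 km
P3: √((0.1257·111.32)² + (0.0890·82.35)²) = √(195.801922 + 53.716440) = 15.7962 km
P4: √((-0.1496·111.32)² + (-0.0816·82.35)²) = √(277.338130 + 45.155174) = 17.9581 km
P5: √((-0.0027·111.32)² + (0.0796·82.35)²) = √(0.090339 + 42.968812) = 6.5619 km
P6: √((-0.0756·111.32)² + (0.0006·82.35)²) = √(70.825555 + 0.002441) = 8.4159 km
P7: √((-0.0949·111.32)² + (0.0789·82.35)²) = √(111.603758 + 42.216402) = 12.4024 km
P8: √((-0.0883·111.32)² + (0.0123·82.35)²) = √(96.620171 + 1.025977) = 9.8816 km
P9: √((0.0944·111.32)² + (-0.1623·82.35)²) = √(110.430842 + 178.634051) = 17.0019 km
P10: √((0.0092·111.32)² + (-0.1699·82.35)²) = √(1.048871 + 195.755496) = 14.0287 km
P11: √((0.0507·111.32)² + (-0.0599·82.35)²) = √(31.853878 + 24.332171) = 7.4957 km
P12: √((-0.0609·111.32)² + (0.0477·82.35)²) = √(45.960102 + 15.429930) = 7.8352 km
P13: √((0.0466·111.32)² + (-0.0686·82.35)²) = √(26.910281 + 31.913574) = 7.6697 km
Threshold 7.05 km: P5 (6.5619 km) is within range.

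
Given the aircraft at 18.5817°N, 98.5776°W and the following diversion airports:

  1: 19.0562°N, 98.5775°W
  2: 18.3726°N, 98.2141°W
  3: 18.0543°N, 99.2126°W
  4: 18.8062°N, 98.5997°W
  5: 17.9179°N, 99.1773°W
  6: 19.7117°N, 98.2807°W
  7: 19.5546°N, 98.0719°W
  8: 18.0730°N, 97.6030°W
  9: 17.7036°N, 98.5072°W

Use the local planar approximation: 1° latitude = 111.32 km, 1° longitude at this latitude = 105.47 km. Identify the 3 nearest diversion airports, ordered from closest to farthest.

Distances from 18.5817°N, 98.5776°W:
1: √((0.4745·111.32)² + (0.0001·105.47)²) = √(2790.093959 + 0.000111) = 52.8213 km
2: √((-0.2091·111.32)² + (0.3635·105.47)²) = √(541.819288 + 1469.828697) = 44.8514 km
3: √((-0.5274·111.32)² + (-0.6350·105.47)²) = √(3446.883827 + 4485.443005) = 89.0636 km
4: √((0.2245·111.32)² + (-0.0221·105.47)²) = √(624.567075 + 5.433034) = 25.0998 km
5: √((-0.6638·111.32)² + (-0.5997·105.47)²) = √(5460.355158 + 4000.607914) = 97.2675 km
6: √((1.1300·111.32)² + (0.2969·105.47)²) = √(15823.526631 + 980.569289) = 129.6306 km
7: √((0.9729·111.32)² + (0.5057·105.47)²) = √(11729.589195 + 2844.747990) = 120.7242 km
8: √((-0.5087·111.32)² + (0.9746·105.47)²) = √(3206.785200 + 10566.002427) = 117.3575 km
9: √((-0.8781·111.32)² + (0.0704·105.47)²) = √(9555.080486 + 55.131932) = 98.0317 km
Sorted: 4 (25.0998 km) < 2 (44.8514 km) < 1 (52.8213 km) < 3 (89.0636 km) < 5 (97.2675 km) < …

4, 2, 1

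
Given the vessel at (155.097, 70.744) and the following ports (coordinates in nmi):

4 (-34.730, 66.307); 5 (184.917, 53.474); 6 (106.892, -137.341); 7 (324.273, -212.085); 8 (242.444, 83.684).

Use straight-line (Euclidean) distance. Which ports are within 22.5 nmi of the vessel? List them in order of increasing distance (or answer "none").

none

Distances from (155.097, 70.744):
4: 189.879 nmi
5: 34.460 nmi
6: 213.596 nmi
7: 329.565 nmi
8: 88.300 nmi
Threshold 22.5 nmi: none within range.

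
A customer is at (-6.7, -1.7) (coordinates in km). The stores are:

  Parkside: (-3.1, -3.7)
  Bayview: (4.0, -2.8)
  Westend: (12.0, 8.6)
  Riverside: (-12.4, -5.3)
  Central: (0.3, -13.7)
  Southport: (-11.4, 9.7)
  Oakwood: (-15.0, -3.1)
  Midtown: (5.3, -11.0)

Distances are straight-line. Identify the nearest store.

Parkside

Distances from (-6.7, -1.7):
Parkside: 4.1 km
Bayview: 10.8 km
Westend: 21.3 km
Riverside: 6.7 km
Central: 13.9 km
Southport: 12.3 km
Oakwood: 8.4 km
Midtown: 15.2 km
Minimum: Parkside at 4.1 km.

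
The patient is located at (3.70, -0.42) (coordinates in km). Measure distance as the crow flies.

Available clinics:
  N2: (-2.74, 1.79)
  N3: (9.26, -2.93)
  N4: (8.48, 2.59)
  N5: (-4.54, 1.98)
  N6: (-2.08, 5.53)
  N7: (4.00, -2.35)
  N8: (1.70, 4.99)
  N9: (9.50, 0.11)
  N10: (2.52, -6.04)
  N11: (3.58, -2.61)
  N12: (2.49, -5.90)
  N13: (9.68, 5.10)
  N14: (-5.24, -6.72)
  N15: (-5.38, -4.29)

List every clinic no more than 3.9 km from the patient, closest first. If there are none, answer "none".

N7, N11

Distances from (3.70, -0.42):
N2: √((-6.44)² + (2.21)²) = √(41.4736 + 4.8841) = 6.81 km
N3: √((5.56)² + (-2.51)²) = √(30.9136 + 6.3001) = 6.10 km
N4: √((4.78)² + (3.01)²) = √(22.8484 + 9.0601) = 5.65 km
N5: √((-8.24)² + (2.40)²) = √(67.8976 + 5.7600) = 8.58 km
N6: √((-5.78)² + (5.95)²) = √(33.4084 + 35.4025) = 8.30 km
N7: √((0.30)² + (-1.93)²) = √(0.0900 + 3.7249) = 1.95 km
N8: √((-2.00)² + (5.41)²) = √(4.0000 + 29.2681) = 5.77 km
N9: √((5.80)² + (0.53)²) = √(33.6400 + 0.2809) = 5.82 km
N10: √((-1.18)² + (-5.62)²) = √(1.3924 + 31.5844) = 5.74 km
N11: √((-0.12)² + (-2.19)²) = √(0.0144 + 4.7961) = 2.19 km
N12: √((-1.21)² + (-5.48)²) = √(1.4641 + 30.0304) = 5.61 km
N13: √((5.98)² + (5.52)²) = √(35.7604 + 30.4704) = 8.14 km
N14: √((-8.94)² + (-6.30)²) = √(79.9236 + 39.6900) = 10.94 km
N15: √((-9.08)² + (-3.87)²) = √(82.4464 + 14.9769) = 9.87 km
Threshold 3.9 km: N7 (1.95 km), N11 (2.19 km) are within range.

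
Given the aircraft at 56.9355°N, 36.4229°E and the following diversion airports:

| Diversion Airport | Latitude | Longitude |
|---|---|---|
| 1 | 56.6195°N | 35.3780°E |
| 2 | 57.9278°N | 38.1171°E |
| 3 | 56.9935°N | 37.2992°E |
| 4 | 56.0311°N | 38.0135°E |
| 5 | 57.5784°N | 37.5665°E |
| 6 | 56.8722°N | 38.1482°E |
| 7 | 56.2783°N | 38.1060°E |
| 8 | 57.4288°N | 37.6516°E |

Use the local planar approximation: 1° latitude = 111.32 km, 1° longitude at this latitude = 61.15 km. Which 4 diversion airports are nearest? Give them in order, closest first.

3, 1, 8, 5

Distances from 56.9355°N, 36.4229°E:
1: √((-0.3160·111.32)² + (-1.0449·61.15)²) = √(1237.429771 + 4082.652172) = 72.9389 km
2: √((0.9923·111.32)² + (1.6942·61.15)²) = √(12202.038137 + 10733.028376) = 151.4433 km
3: √((0.0580·111.32)² + (0.8763·61.15)²) = √(41.687167 + 2871.432067) = 53.9733 km
4: √((-0.9044·111.32)² + (1.5906·61.15)²) = √(10136.021024 + 9460.517186) = 139.9876 km
5: √((0.6429·111.32)² + (1.1436·61.15)²) = √(5121.925378 + 4890.364342) = 100.0614 km
6: √((-0.0633·111.32)² + (1.7253·61.15)²) = √(49.653951 + 11130.692049) = 105.7372 km
7: √((-0.6572·111.32)² + (1.6831·61.15)²) = √(5352.313026 + 10592.848542) = 126.2742 km
8: √((0.4933·111.32)² + (1.2287·61.15)²) = √(3015.564529 + 5645.268976) = 93.0636 km
Sorted: 3 (53.9733 km) < 1 (72.9389 km) < 8 (93.0636 km) < 5 (100.0614 km) < 6 (105.7372 km) < 7 (126.2742 km) < …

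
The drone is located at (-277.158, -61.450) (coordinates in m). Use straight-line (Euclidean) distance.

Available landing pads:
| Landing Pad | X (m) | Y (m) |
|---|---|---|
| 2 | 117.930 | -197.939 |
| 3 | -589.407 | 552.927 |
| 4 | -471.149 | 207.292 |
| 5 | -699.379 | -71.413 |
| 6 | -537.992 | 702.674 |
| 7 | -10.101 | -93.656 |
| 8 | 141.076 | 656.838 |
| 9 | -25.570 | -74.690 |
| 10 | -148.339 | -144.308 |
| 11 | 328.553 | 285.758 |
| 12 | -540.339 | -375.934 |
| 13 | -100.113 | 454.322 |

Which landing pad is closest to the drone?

10

Distances from (-277.158, -61.450):
2: 418.000 m
3: 689.172 m
4: 331.443 m
5: 422.339 m
6: 807.416 m
7: 268.992 m
8: 831.178 m
9: 251.936 m
10: 153.166 m
11: 698.168 m
12: 410.079 m
13: 545.312 m
Minimum: 10 at 153.166 m.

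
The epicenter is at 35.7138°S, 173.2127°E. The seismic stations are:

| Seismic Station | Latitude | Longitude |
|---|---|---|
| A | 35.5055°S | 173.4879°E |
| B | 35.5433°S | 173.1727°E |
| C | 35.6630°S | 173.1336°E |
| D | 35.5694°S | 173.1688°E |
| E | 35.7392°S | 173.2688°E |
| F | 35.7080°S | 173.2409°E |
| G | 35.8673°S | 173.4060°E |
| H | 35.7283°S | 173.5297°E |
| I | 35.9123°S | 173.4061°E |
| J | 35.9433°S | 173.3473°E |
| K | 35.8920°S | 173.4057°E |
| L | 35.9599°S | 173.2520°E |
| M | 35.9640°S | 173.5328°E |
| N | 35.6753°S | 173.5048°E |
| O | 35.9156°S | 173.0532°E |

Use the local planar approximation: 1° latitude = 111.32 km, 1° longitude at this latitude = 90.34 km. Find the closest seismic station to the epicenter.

F

Distances from 35.7138°S, 173.2127°E:
A: 33.9967 km
B: 19.3210 km
C: 9.1128 km
D: 16.5566 km
E: 5.8035 km
F: 2.6281 km
G: 24.4322 km
H: 28.6832 km
I: 28.1699 km
J: 28.2941 km
K: 26.4105 km
L: 27.6249 km
M: 40.1496 km
N: 26.7341 km
O: 26.6885 km
Minimum: F at 2.6281 km.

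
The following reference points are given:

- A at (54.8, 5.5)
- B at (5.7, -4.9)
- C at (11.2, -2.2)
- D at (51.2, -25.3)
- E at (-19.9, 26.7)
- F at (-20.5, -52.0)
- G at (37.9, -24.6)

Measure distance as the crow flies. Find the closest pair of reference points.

Pairwise distances:
A–B: 50.2
A–C: 44.3
A–D: 31.0
A–E: 77.7
A–F: 94.7
A–G: 34.5
B–C: 6.1
B–D: 49.9
B–E: 40.7
B–F: 53.9
B–G: 37.7
C–D: 46.2
C–E: 42.5
C–F: 59.0
C–G: 34.9
D–E: 88.1
D–F: 76.5
D–G: 13.3
E–F: 78.7
E–G: 77.3
F–G: 64.5
Closest pair: B–C at 6.1.

B and C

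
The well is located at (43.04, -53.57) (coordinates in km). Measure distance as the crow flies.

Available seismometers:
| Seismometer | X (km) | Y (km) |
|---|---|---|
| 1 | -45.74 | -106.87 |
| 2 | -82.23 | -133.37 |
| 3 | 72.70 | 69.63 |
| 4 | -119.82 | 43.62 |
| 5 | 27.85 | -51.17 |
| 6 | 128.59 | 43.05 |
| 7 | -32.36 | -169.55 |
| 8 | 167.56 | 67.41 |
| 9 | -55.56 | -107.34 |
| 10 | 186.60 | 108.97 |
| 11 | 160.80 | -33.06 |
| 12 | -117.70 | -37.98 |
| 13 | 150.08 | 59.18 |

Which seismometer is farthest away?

Distances from (43.04, -53.57):
1: √((-88.78)² + (-53.30)²) = √(7881.8884 + 2840.8900) = 103.55 km
2: √((-125.27)² + (-79.80)²) = √(15692.5729 + 6368.0400) = 148.53 km
3: √((29.66)² + (123.20)²) = √(879.7156 + 15178.2400) = 126.72 km
4: √((-162.86)² + (97.19)²) = √(26523.3796 + 9445.8961) = 189.66 km
5: √((-15.19)² + (2.40)²) = √(230.7361 + 5.7600) = 15.38 km
6: √((85.55)² + (96.62)²) = √(7318.8025 + 9335.4244) = 129.05 km
7: √((-75.40)² + (-115.98)²) = √(5685.1600 + 13451.3604) = 138.33 km
8: √((124.52)² + (120.98)²) = √(15505.2304 + 14636.1604) = 173.61 km
9: √((-98.60)² + (-53.77)²) = √(9721.9600 + 2891.2129) = 112.31 km
10: √((143.56)² + (162.54)²) = √(20609.4736 + 26419.2516) = 216.86 km
11: √((117.76)² + (20.51)²) = √(13867.4176 + 420.6601) = 119.53 km
12: √((-160.74)² + (15.59)²) = √(25837.3476 + 243.0481) = 161.49 km
13: √((107.04)² + (112.75)²) = √(11457.5616 + 12712.5625) = 155.47 km
Maximum: 10 at 216.86 km.

10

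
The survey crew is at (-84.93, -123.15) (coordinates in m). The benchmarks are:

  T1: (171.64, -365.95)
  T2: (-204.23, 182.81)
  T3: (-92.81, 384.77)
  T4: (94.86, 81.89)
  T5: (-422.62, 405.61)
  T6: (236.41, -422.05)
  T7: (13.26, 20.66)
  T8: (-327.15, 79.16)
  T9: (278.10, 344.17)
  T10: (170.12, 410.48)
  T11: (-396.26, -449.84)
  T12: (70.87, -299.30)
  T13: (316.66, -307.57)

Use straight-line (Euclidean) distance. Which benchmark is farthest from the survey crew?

T5

Distances from (-84.93, -123.15):
T1: √((256.57)² + (-242.80)²) = √(65828.1649 + 58951.8400) = 353.24 m
T2: √((-119.30)² + (305.96)²) = √(14232.4900 + 93611.5216) = 328.40 m
T3: √((-7.88)² + (507.92)²) = √(62.0944 + 257982.7264) = 507.98 m
T4: √((179.79)² + (205.04)²) = √(32324.4441 + 42041.4016) = 272.70 m
T5: √((-337.69)² + (528.76)²) = √(114034.5361 + 279587.1376) = 627.39 m
T6: √((321.34)² + (-298.90)²) = √(103259.3956 + 89341.2100) = 438.86 m
T7: √((98.19)² + (143.81)²) = √(9641.2761 + 20681.3161) = 174.13 m
T8: √((-242.22)² + (202.31)²) = √(58670.5284 + 40929.3361) = 315.59 m
T9: √((363.03)² + (467.32)²) = √(131790.7809 + 218387.9824) = 591.76 m
T10: √((255.05)² + (533.63)²) = √(65050.5025 + 284760.9769) = 591.45 m
T11: √((-311.33)² + (-326.69)²) = √(96926.3689 + 106726.3561) = 451.28 m
T12: √((155.80)² + (-176.15)²) = √(24273.6400 + 31028.8225) = 235.16 m
T13: √((401.59)² + (-184.42)²) = √(161274.5281 + 34010.7364) = 441.91 m
Maximum: T5 at 627.39 m.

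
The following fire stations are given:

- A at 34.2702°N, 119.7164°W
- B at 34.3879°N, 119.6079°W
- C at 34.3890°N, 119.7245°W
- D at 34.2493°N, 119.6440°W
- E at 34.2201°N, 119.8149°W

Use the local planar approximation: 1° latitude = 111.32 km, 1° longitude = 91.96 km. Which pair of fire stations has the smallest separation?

Pairwise distances:
A–B: √((0.1177·111.32)² + (0.1085·91.96)²) = √(171.671942 + 99.553699) = 16.4689 km
A–C: √((0.1188·111.32)² + (-0.0081·91.96)²) = √(174.895758 + 0.554840) = 13.2458 km
A–D: √((-0.0209·111.32)² + (0.0724·91.96)²) = √(5.413012 + 44.327686) = 7.0527 km
A–E: √((-0.0501·111.32)² + (-0.0985·91.96)²) = √(31.104401 + 82.048451) = 10.6373 km
B–C: √((0.0011·111.32)² + (-0.1166·91.96)²) = √(0.014994 + 114.972778) = 10.7232 km
B–D: √((-0.1386·111.32)² + (-0.0361·91.96)²) = √(238.052560 + 11.020780) = 15.7821 km
B–E: √((-0.1678·111.32)² + (-0.2070·91.96)²) = √(348.923571 + 362.358636) = 26.6699 km
C–D: √((-0.1397·111.32)² + (0.0805·91.96)²) = √(241.846166 + 54.801152) = 17.2235 km
C–E: √((-0.1689·111.32)² + (-0.0904·91.96)²) = √(353.513249 + 69.109028) = 20.5578 km
D–E: √((-0.0292·111.32)² + (-0.1709·91.96)²) = √(10.566036 + 246.991524) = 16.0486 km
Closest pair: A–D at 7.0527 km.

A and D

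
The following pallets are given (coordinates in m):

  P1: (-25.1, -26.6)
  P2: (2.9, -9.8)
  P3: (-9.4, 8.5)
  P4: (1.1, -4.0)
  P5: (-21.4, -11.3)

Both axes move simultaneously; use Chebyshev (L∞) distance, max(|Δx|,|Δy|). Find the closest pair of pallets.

P2 and P4

Pairwise distances:
P1–P2: max(|28.0|, |16.8|) = 28.0 m
P1–P3: max(|15.7|, |35.1|) = 35.1 m
P1–P4: max(|26.2|, |22.6|) = 26.2 m
P1–P5: max(|3.7|, |15.3|) = 15.3 m
P2–P3: max(|-12.3|, |18.3|) = 18.3 m
P2–P4: max(|-1.8|, |5.8|) = 5.8 m
P2–P5: max(|-24.3|, |-1.5|) = 24.3 m
P3–P4: max(|10.5|, |-12.5|) = 12.5 m
P3–P5: max(|-12.0|, |-19.8|) = 19.8 m
P4–P5: max(|-22.5|, |-7.3|) = 22.5 m
Closest pair: P2–P4 at 5.8 m.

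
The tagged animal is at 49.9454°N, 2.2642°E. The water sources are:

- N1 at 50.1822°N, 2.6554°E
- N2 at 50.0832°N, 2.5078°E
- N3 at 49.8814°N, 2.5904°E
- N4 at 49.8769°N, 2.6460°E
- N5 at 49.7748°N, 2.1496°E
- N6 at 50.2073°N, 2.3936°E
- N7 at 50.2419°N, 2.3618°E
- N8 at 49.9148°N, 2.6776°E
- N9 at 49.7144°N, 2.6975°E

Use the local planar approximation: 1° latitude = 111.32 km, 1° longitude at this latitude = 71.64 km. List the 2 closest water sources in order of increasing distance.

N5, N2

Distances from 49.9454°N, 2.2642°E:
N1: 38.4748 km
N2: 23.2350 km
N3: 24.4309 km
N4: 28.3952 km
N5: 20.6898 km
N6: 30.5930 km
N7: 33.7389 km
N8: 29.8112 km
N9: 40.3093 km
Sorted: N5 (20.6898 km) < N2 (23.2350 km) < N3 (24.4309 km) < N4 (28.3952 km) < …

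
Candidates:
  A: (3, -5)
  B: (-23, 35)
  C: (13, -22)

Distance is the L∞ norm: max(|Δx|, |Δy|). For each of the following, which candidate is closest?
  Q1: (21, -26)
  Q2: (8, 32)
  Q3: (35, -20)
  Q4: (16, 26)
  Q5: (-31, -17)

Q1→C; Q2→B; Q3→C; Q4→A; Q5→A

Q1 at (21, -26):
  A: 21
  B: 61
  C: 8
  → nearest: C (8)
Q2 at (8, 32):
  A: 37
  B: 31
  C: 54
  → nearest: B (31)
Q3 at (35, -20):
  A: 32
  B: 58
  C: 22
  → nearest: C (22)
Q4 at (16, 26):
  A: 31
  B: 39
  C: 48
  → nearest: A (31)
Q5 at (-31, -17):
  A: 34
  B: 52
  C: 44
  → nearest: A (34)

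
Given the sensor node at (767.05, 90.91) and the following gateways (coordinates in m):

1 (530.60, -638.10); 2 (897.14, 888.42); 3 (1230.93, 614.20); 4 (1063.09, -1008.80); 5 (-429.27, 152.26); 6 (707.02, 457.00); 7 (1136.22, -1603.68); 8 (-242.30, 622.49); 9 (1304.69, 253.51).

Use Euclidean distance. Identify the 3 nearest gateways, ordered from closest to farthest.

6, 9, 3

Distances from (767.05, 90.91):
1: √((-236.45)² + (-729.01)²) = √(55908.6025 + 531455.5801) = 766.40 m
2: √((130.09)² + (797.51)²) = √(16923.4081 + 636022.2001) = 808.05 m
3: √((463.88)² + (523.29)²) = √(215184.6544 + 273832.4241) = 699.30 m
4: √((296.04)² + (-1099.71)²) = √(87639.6816 + 1209362.0841) = 1138.86 m
5: √((-1196.32)² + (61.35)²) = √(1431181.5424 + 3763.8225) = 1197.89 m
6: √((-60.03)² + (366.09)²) = √(3603.6009 + 134021.8881) = 370.98 m
7: √((369.17)² + (-1694.59)²) = √(136286.4889 + 2871635.2681) = 1734.34 m
8: √((-1009.35)² + (531.58)²) = √(1018787.4225 + 282577.2964) = 1140.77 m
9: √((537.64)² + (162.60)²) = √(289056.7696 + 26438.7600) = 561.69 m
Sorted: 6 (370.98 m) < 9 (561.69 m) < 3 (699.30 m) < 1 (766.40 m) < 2 (808.05 m) < …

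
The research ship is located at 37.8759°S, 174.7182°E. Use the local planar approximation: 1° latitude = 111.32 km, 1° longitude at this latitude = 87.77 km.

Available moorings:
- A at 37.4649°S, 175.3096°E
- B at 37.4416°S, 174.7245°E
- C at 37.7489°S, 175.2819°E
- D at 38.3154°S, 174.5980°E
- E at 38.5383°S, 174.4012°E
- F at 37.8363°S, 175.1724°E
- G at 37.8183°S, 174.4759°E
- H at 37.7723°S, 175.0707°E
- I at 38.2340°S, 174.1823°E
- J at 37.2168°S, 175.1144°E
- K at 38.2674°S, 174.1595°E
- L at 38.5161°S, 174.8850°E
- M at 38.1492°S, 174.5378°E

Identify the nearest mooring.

Distances from 37.8759°S, 174.7182°E:
A: √((0.4110·111.32)² + (0.5914·87.77)²) = √(2093.293086 + 2694.355128) = 69.1928 km
B: √((0.4343·111.32)² + (0.0063·87.77)²) = √(2337.362403 + 0.305755) = 48.3494 km
C: √((0.1270·111.32)² + (0.5637·87.77)²) = √(199.872865 + 2447.869529) = 51.4562 km
D: √((-0.4395·111.32)² + (-0.1202·87.77)²) = √(2393.669324 + 111.301529) = 50.0497 km
E: √((-0.6624·111.32)² + (-0.3170·87.77)²) = √(5437.346915 + 774.124337) = 78.8129 km
F: √((0.0396·111.32)² + (0.4542·87.77)²) = √(19.432862 + 1589.228909) = 40.1081 km
G: √((0.0576·111.32)² + (-0.2423·87.77)²) = √(41.114154 + 452.271295) = 22.2123 km
H: √((0.1036·111.32)² + (0.3525·87.77)²) = √(133.004369 + 957.217080) = 33.0185 km
I: √((-0.3581·111.32)² + (-0.5359·87.77)²) = √(1589.113940 + 2212.379934) = 61.6563 km
J: √((0.6591·111.32)² + (0.3962·87.77)²) = √(5383.305402 + 1209.264042) = 81.1946 km
K: √((-0.3915·111.32)² + (-0.5587·87.77)²) = √(1899.371548 + 2404.637078) = 65.6049 km
L: √((-0.6402·111.32)² + (0.1668·87.77)²) = √(5078.994411 + 214.330654) = 72.7552 km
M: √((-0.2733·111.32)² + (-0.1804·87.77)²) = √(925.604929 + 250.706309) = 34.2974 km
Minimum: G at 22.2123 km.

G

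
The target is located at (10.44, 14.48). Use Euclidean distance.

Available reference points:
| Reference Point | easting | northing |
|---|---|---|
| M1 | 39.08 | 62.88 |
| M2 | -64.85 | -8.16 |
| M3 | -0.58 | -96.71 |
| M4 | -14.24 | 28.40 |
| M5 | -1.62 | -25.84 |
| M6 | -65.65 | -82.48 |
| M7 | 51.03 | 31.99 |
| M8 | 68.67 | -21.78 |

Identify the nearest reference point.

Distances from (10.44, 14.48):
M1: √((28.64)² + (48.40)²) = √(820.2496 + 2342.5600) = 56.24
M2: √((-75.29)² + (-22.64)²) = √(5668.5841 + 512.5696) = 78.62
M3: √((-11.02)² + (-111.19)²) = √(121.4404 + 12363.2161) = 111.73
M4: √((-24.68)² + (13.92)²) = √(609.1024 + 193.7664) = 28.33
M5: √((-12.06)² + (-40.32)²) = √(145.4436 + 1625.7024) = 42.08
M6: √((-76.09)² + (-96.96)²) = √(5789.6881 + 9401.2416) = 123.25
M7: √((40.59)² + (17.51)²) = √(1647.5481 + 306.6001) = 44.21
M8: √((58.23)² + (-36.26)²) = √(3390.7329 + 1314.7876) = 68.60
Minimum: M4 at 28.33.

M4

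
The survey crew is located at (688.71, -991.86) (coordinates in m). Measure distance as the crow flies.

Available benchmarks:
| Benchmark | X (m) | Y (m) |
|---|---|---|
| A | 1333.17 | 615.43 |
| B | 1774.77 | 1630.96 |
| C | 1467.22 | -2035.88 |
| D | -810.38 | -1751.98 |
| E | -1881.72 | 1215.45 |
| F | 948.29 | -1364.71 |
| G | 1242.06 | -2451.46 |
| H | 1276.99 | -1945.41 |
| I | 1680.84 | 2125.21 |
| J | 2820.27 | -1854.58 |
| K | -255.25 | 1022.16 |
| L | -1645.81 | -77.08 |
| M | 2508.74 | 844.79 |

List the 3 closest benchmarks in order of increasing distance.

Distances from (688.71, -991.86):
A: √((644.46)² + (1607.29)²) = √(415328.6916 + 2583381.1441) = 1731.68 m
B: √((1086.06)² + (2622.82)²) = √(1179526.3236 + 6879184.7524) = 2838.79 m
C: √((778.51)² + (-1044.02)²) = √(606077.8201 + 1089977.7604) = 1302.33 m
D: √((-1499.09)² + (-760.12)²) = √(2247270.8281 + 577782.4144) = 1680.79 m
E: √((-2570.43)² + (2207.31)²) = √(6607110.3849 + 4872217.4361) = 3388.12 m
F: √((259.58)² + (-372.85)²) = √(67381.7764 + 139017.1225) = 454.31 m
G: √((553.35)² + (-1459.60)²) = √(306196.2225 + 2130432.1600) = 1560.97 m
H: √((588.28)² + (-953.55)²) = √(346073.3584 + 909257.6025) = 1120.42 m
I: √((992.13)² + (3117.07)²) = √(984321.9369 + 9716125.3849) = 3271.15 m
J: √((2131.56)² + (-862.72)²) = √(4543548.0336 + 744285.7984) = 2299.53 m
K: √((-943.96)² + (2014.02)²) = √(891060.4816 + 4056276.5604) = 2224.26 m
L: √((-2334.52)² + (914.78)²) = √(5449983.6304 + 836822.4484) = 2507.35 m
M: √((1820.03)² + (1836.65)²) = √(3312509.2009 + 3373283.2225) = 2585.69 m
Sorted: F (454.31 m) < H (1120.42 m) < C (1302.33 m) < G (1560.97 m) < D (1680.79 m) < …

F, H, C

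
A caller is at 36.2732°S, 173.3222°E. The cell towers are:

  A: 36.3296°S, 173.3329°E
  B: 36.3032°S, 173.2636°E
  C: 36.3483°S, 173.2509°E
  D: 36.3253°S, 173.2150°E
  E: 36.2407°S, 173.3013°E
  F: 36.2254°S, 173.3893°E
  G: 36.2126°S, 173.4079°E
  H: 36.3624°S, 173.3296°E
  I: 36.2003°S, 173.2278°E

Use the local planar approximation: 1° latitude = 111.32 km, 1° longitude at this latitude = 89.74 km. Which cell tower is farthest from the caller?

I

Distances from 36.2732°S, 173.3222°E:
A: 6.3515 km
B: 6.2296 km
C: 10.5277 km
D: 11.2332 km
E: 4.0752 km
F: 8.0357 km
G: 10.2301 km
H: 9.9519 km
I: 11.7313 km
Maximum: I at 11.7313 km.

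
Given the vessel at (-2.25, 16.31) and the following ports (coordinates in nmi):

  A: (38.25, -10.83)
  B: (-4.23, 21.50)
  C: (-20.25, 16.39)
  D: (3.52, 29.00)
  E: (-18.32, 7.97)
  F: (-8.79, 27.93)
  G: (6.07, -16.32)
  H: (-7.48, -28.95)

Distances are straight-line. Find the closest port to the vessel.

B

Distances from (-2.25, 16.31):
A: √((40.50)² + (-27.14)²) = √(1640.2500 + 736.5796) = 48.75 nmi
B: √((-1.98)² + (5.19)²) = √(3.9204 + 26.9361) = 5.55 nmi
C: √((-18.00)² + (0.08)²) = √(324.0000 + 0.0064) = 18.00 nmi
D: √((5.77)² + (12.69)²) = √(33.2929 + 161.0361) = 13.94 nmi
E: √((-16.07)² + (-8.34)²) = √(258.2449 + 69.5556) = 18.11 nmi
F: √((-6.54)² + (11.62)²) = √(42.7716 + 135.0244) = 13.33 nmi
G: √((8.32)² + (-32.63)²) = √(69.2224 + 1064.7169) = 33.67 nmi
H: √((-5.23)² + (-45.26)²) = √(27.3529 + 2048.4676) = 45.56 nmi
Minimum: B at 5.55 nmi.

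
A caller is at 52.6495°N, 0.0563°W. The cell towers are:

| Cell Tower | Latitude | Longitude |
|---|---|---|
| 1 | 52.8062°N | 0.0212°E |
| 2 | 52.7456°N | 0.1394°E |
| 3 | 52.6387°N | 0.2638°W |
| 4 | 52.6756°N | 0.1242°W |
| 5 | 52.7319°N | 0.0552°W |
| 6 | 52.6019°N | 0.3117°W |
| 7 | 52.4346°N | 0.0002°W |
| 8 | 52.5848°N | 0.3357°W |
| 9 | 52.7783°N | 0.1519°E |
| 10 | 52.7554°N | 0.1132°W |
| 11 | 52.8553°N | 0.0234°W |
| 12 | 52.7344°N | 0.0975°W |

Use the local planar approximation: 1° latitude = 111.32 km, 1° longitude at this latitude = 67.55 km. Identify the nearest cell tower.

Distances from 52.6495°N, 0.0563°W:
1: 18.2125 km
2: 17.0059 km
3: 14.0681 km
4: 5.4295 km
5: 9.1731 km
6: 18.0477 km
7: 24.2210 km
8: 20.2011 km
9: 20.0841 km
10: 12.3995 km
11: 23.0172 km
12: 9.8523 km
Minimum: 4 at 5.4295 km.

4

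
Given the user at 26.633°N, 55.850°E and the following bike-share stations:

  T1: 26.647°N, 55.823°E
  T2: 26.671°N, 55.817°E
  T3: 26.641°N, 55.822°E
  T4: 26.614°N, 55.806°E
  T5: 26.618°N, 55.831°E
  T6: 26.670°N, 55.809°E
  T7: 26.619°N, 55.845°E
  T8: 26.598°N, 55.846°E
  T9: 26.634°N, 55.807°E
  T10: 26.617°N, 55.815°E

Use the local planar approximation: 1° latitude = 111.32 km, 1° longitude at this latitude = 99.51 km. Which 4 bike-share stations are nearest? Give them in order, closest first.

Distances from 26.633°N, 55.850°E:
T1: √((0.014·111.32)² + (-0.027·99.51)²) = √(2.42886 + 7.21873) = 3.106 km
T2: √((0.038·111.32)² + (-0.033·99.51)²) = √(17.89425 + 10.78354) = 5.355 km
T3: √((0.008·111.32)² + (-0.028·99.51)²) = √(0.79310 + 7.76336) = 2.925 km
T4: √((-0.019·111.32)² + (-0.044·99.51)²) = √(4.47356 + 19.17074) = 4.863 km
T5: √((-0.015·111.32)² + (-0.019·99.51)²) = √(2.78823 + 3.57471) = 2.522 km
T6: √((0.037·111.32)² + (-0.041·99.51)²) = √(16.96484 + 16.64567) = 5.797 km
T7: √((-0.014·111.32)² + (-0.005·99.51)²) = √(2.42886 + 0.24756) = 1.636 km
T8: √((-0.035·111.32)² + (-0.004·99.51)²) = √(15.18037 + 0.15844) = 3.916 km
T9: √((0.001·111.32)² + (-0.043·99.51)²) = √(0.01239 + 18.30924) = 4.280 km
T10: √((-0.016·111.32)² + (-0.035·99.51)²) = √(3.17239 + 12.13024) = 3.912 km
Sorted: T7 (1.636 km) < T5 (2.522 km) < T3 (2.925 km) < T1 (3.106 km) < T10 (3.912 km) < T8 (3.916 km) < …

T7, T5, T3, T1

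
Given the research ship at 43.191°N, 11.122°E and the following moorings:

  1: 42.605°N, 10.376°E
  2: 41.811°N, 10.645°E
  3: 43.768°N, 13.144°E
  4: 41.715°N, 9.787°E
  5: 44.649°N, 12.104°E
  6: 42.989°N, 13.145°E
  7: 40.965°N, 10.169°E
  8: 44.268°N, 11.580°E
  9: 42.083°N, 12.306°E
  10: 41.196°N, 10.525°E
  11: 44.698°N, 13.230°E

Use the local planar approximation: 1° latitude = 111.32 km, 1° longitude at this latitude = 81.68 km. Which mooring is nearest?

1

Distances from 43.191°N, 11.122°E:
1: 89.265 km
2: 158.485 km
3: 177.208 km
4: 197.199 km
5: 181.042 km
6: 166.762 km
7: 259.737 km
8: 125.592 km
9: 156.736 km
10: 227.374 km
11: 240.395 km
Minimum: 1 at 89.265 km.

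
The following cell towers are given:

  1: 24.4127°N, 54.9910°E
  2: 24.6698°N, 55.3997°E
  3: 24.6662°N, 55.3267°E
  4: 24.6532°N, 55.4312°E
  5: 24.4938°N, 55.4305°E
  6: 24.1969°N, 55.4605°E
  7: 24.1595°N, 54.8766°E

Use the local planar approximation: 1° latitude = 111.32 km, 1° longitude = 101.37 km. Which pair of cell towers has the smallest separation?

2 and 4

Pairwise distances:
1–2: 50.3544 km
1–3: 44.2084 km
1–4: 52.0383 km
1–5: 45.4576 km
1–6: 53.3124 km
1–7: 30.4786 km
2–3: 7.4109 km
2–4: 3.6893 km
2–5: 19.8395 km
2–6: 53.0028 km
2–7: 77.7098 km
3–4: 10.6916 km
3–5: 21.8868 km
3–6: 53.9744 km
3–7: 72.5494 km
4–5: 17.7445 km
4–6: 50.8821 km
4–7: 78.6201 km
5–6: 33.1905 km
5–7: 67.3617 km
6–7: 59.3362 km
Closest pair: 2–4 at 3.6893 km.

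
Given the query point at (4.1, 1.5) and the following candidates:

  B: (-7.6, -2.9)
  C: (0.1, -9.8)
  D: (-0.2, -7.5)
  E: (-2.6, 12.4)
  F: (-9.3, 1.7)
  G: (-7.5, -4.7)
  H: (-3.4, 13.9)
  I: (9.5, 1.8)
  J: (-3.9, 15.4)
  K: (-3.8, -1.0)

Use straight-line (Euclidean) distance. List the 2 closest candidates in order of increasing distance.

I, K

Distances from (4.1, 1.5):
B: √((-11.7)² + (-4.4)²) = √(136.890 + 19.360) = 12.5
C: √((-4.0)² + (-11.3)²) = √(16.000 + 127.690) = 12.0
D: √((-4.3)² + (-9.0)²) = √(18.490 + 81.000) = 10.0
E: √((-6.7)² + (10.9)²) = √(44.890 + 118.810) = 12.8
F: √((-13.4)² + (0.2)²) = √(179.560 + 0.040) = 13.4
G: √((-11.6)² + (-6.2)²) = √(134.560 + 38.440) = 13.2
H: √((-7.5)² + (12.4)²) = √(56.250 + 153.760) = 14.5
I: √((5.4)² + (0.3)²) = √(29.160 + 0.090) = 5.4
J: √((-8.0)² + (13.9)²) = √(64.000 + 193.210) = 16.0
K: √((-7.9)² + (-2.5)²) = √(62.410 + 6.250) = 8.3
Sorted: I (5.4) < K (8.3) < D (10.0) < C (12.0) < …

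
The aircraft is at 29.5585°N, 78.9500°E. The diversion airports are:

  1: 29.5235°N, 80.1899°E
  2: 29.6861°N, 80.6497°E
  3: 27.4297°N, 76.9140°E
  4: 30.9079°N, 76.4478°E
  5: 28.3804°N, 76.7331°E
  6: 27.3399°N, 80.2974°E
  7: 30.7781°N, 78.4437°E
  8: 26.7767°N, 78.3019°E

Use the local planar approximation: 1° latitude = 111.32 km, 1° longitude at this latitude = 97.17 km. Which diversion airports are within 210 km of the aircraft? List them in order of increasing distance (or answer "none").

Distances from 29.5585°N, 78.9500°E:
1: √((-0.0350·111.32)² + (1.2399·97.17)²) = √(15.180374 + 14515.691361) = 120.5441 km
2: √((0.1276·111.32)² + (1.6997·97.17)²) = √(201.765888 + 27277.775722) = 165.7695 km
3: √((-2.1288·111.32)² + (-2.0360·97.17)²) = √(56158.580067 + 39139.921725) = 308.7046 km
4: √((1.3494·111.32)² + (-2.5022·97.17)²) = √(22564.608714 + 59116.463422) = 285.7990 km
5: √((-1.1781·111.32)² + (-2.2169·97.17)²) = √(17199.297447 + 46404.127590) = 252.1972 km
6: √((-2.2186·111.32)² + (1.3474·97.17)²) = √(60996.429336 + 17141.842146) = 279.5322 km
7: √((1.2196·111.32)² + (-0.5063·97.17)²) = √(18432.372000 + 2420.361634) = 144.4048 km
8: √((-2.7818·111.32)² + (-0.6481·97.17)²) = √(95895.494036 + 3965.961084) = 316.0086 km
Threshold 210 km: 1 (120.5441 km), 7 (144.4048 km), 2 (165.7695 km) are within range.

1, 7, 2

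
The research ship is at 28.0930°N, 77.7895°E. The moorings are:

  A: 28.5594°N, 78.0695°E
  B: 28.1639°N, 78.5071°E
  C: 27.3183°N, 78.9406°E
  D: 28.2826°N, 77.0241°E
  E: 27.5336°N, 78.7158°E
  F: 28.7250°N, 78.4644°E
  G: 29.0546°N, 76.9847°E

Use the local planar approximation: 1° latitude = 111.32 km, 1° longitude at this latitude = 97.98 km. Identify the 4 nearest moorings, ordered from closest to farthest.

A, B, D, F

Distances from 28.0930°N, 77.7895°E:
A: √((0.4664·111.32)² + (0.2800·97.98)²) = √(2695.649848 + 752.646303) = 58.7222 km
B: √((0.0709·111.32)² + (0.7176·97.98)²) = √(62.292945 + 4943.559098) = 70.7520 km
C: √((-0.7747·111.32)² + (1.1511·97.98)²) = √(7437.269298 + 12720.406149) = 141.9777 km
D: √((0.1896·111.32)² + (-0.7654·97.98)²) = √(445.474718 + 5624.083837) = 77.9074 km
E: √((-0.5594·111.32)² + (0.9263·97.98)²) = √(3877.852798 + 8237.173210) = 110.0683 km
F: √((0.6320·111.32)² + (0.6749·97.98)²) = √(4949.719086 + 4372.740717) = 96.5529 km
G: √((0.9616·111.32)² + (-0.8048·97.98)²) = √(11458.698821 + 6218.001259) = 132.9538 km
Sorted: A (58.7222 km) < B (70.7520 km) < D (77.9074 km) < F (96.5529 km) < E (110.0683 km) < G (132.9538 km) < …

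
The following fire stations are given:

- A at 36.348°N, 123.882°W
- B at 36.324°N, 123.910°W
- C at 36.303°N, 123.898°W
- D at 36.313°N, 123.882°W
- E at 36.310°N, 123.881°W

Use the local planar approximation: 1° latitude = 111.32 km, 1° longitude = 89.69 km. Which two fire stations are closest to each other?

D and E

Pairwise distances:
A–B: √((-0.024·111.32)² + (-0.028·89.69)²) = √(7.13787 + 6.30673) = 3.667 km
A–C: √((-0.045·111.32)² + (-0.016·89.69)²) = √(25.09409 + 2.05934) = 5.211 km
A–D: √((-0.035·111.32)² + (0.000·89.69)²) = √(15.18037 + 0.00000) = 3.896 km
A–E: √((-0.038·111.32)² + (0.001·89.69)²) = √(17.89425 + 0.00804) = 4.231 km
B–C: √((-0.021·111.32)² + (0.012·89.69)²) = √(5.46493 + 1.15838) = 2.574 km
B–D: √((-0.011·111.32)² + (0.028·89.69)²) = √(1.49945 + 6.30673) = 2.794 km
B–E: √((-0.014·111.32)² + (0.029·89.69)²) = √(2.42886 + 6.76525) = 3.032 km
C–D: √((0.010·111.32)² + (0.016·89.69)²) = √(1.23921 + 2.05934) = 1.816 km
C–E: √((0.007·111.32)² + (0.017·89.69)²) = √(0.60721 + 2.32480) = 1.712 km
D–E: √((-0.003·111.32)² + (0.001·89.69)²) = √(0.11153 + 0.00804) = 0.346 km
Closest pair: D–E at 0.346 km.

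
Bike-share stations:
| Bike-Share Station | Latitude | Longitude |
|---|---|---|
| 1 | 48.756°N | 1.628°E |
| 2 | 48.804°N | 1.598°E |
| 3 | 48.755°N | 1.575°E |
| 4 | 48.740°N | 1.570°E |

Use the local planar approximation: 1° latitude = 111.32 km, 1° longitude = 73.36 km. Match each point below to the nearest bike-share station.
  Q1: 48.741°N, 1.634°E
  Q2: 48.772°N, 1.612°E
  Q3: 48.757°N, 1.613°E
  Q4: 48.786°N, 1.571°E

Q1→1; Q2→1; Q3→1; Q4→2

Q1 at 48.741°N, 1.634°E:
  1: √((0.015·111.32)² + (-0.006·73.36)²) = √(2.78823 + 0.19374) = 1.727 km
  2: √((0.063·111.32)² + (-0.036·73.36)²) = √(49.18441 + 6.97467) = 7.494 km
  3: √((0.014·111.32)² + (-0.059·73.36)²) = √(2.42886 + 18.73366) = 4.600 km
  4: √((-0.001·111.32)² + (-0.064·73.36)²) = √(0.01239 + 22.04340) = 4.696 km
  → nearest: 1 (1.727 km)
Q2 at 48.772°N, 1.612°E:
  1: √((-0.016·111.32)² + (0.016·73.36)²) = √(3.17239 + 1.37771) = 2.133 km
  2: √((0.032·111.32)² + (-0.014·73.36)²) = √(12.68955 + 1.05481) = 3.707 km
  3: √((-0.017·111.32)² + (-0.037·73.36)²) = √(3.58133 + 7.36753) = 3.309 km
  4: √((-0.032·111.32)² + (-0.042·73.36)²) = √(12.68955 + 9.49330) = 4.710 km
  → nearest: 1 (2.133 km)
Q3 at 48.757°N, 1.613°E:
  1: √((-0.001·111.32)² + (0.015·73.36)²) = √(0.01239 + 1.21088) = 1.106 km
  2: √((0.047·111.32)² + (-0.015·73.36)²) = √(27.37424 + 1.21088) = 5.347 km
  3: √((-0.002·111.32)² + (-0.038·73.36)²) = √(0.04957 + 7.77116) = 2.797 km
  4: √((-0.017·111.32)² + (-0.043·73.36)²) = √(3.58133 + 9.95074) = 3.679 km
  → nearest: 1 (1.106 km)
Q4 at 48.786°N, 1.571°E:
  1: √((-0.030·111.32)² + (0.057·73.36)²) = √(11.15293 + 17.48511) = 5.351 km
  2: √((0.018·111.32)² + (0.027·73.36)²) = √(4.01505 + 3.92325) = 2.817 km
  3: √((-0.031·111.32)² + (0.004·73.36)²) = √(11.90885 + 0.08611) = 3.463 km
  4: √((-0.046·111.32)² + (-0.001·73.36)²) = √(26.22177 + 0.00538) = 5.121 km
  → nearest: 2 (2.817 km)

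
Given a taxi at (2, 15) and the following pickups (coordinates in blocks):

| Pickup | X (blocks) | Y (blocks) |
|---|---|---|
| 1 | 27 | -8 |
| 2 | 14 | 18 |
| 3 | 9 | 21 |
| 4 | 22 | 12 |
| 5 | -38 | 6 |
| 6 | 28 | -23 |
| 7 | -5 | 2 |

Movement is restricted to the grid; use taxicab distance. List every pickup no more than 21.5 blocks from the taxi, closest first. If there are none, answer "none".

Distances from (2, 15):
1: |25| + |-23| = 25 + 23 = 48 blocks
2: |12| + |3| = 12 + 3 = 15 blocks
3: |7| + |6| = 7 + 6 = 13 blocks
4: |20| + |-3| = 20 + 3 = 23 blocks
5: |-40| + |-9| = 40 + 9 = 49 blocks
6: |26| + |-38| = 26 + 38 = 64 blocks
7: |-7| + |-13| = 7 + 13 = 20 blocks
Threshold 21.5 blocks: 3 (13 blocks), 2 (15 blocks), 7 (20 blocks) are within range.

3, 2, 7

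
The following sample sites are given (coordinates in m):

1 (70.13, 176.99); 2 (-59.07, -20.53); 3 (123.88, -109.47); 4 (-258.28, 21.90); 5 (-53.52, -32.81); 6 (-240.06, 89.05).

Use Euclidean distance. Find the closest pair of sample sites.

2 and 5

Pairwise distances:
1–2: √((-129.20)² + (-197.52)²) = √(16692.6400 + 39014.1504) = 236.02 m
1–3: √((53.75)² + (-286.46)²) = √(2889.0625 + 82059.3316) = 291.46 m
1–4: √((-328.41)² + (-155.09)²) = √(107853.1281 + 24052.9081) = 363.19 m
1–5: √((-123.65)² + (-209.80)²) = √(15289.3225 + 44016.0400) = 243.53 m
1–6: √((-310.19)² + (-87.94)²) = √(96217.8361 + 7733.4436) = 322.41 m
2–3: √((182.95)² + (-88.94)²) = √(33470.7025 + 7910.3236) = 203.42 m
2–4: √((-199.21)² + (42.43)²) = √(39684.6241 + 1800.3049) = 203.68 m
2–5: √((5.55)² + (-12.28)²) = √(30.8025 + 150.7984) = 13.48 m
2–6: √((-180.99)² + (109.58)²) = √(32757.3801 + 12007.7764) = 211.58 m
3–4: √((-382.16)² + (131.37)²) = √(146046.2656 + 17258.0769) = 404.11 m
3–5: √((-177.40)² + (76.66)²) = √(31470.7600 + 5876.7556) = 193.26 m
3–6: √((-363.94)² + (198.52)²) = √(132452.3236 + 39410.1904) = 414.56 m
4–5: √((204.76)² + (-54.71)²) = √(41926.6576 + 2993.1841) = 211.94 m
4–6: √((18.22)² + (67.15)²) = √(331.9684 + 4509.1225) = 69.58 m
5–6: √((-186.54)² + (121.86)²) = √(34797.1716 + 14849.8596) = 222.82 m
Closest pair: 2–5 at 13.48 m.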